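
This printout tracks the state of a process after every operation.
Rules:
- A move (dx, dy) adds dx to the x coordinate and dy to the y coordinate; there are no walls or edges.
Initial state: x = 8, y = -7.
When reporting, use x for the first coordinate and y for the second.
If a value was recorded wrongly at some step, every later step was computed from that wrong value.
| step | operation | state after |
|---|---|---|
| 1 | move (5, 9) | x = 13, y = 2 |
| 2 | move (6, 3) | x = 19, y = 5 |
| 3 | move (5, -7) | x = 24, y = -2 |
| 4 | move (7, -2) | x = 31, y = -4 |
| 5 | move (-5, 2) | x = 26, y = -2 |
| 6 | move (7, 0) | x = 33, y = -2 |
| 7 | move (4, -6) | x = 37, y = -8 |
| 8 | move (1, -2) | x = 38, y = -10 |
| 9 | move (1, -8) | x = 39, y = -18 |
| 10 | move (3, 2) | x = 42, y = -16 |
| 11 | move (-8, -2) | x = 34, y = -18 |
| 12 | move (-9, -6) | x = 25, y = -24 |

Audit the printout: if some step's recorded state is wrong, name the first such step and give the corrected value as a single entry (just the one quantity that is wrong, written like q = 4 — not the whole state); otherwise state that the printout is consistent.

no error

1. x = 8 + (5) = 13, y = -7 + (9) = 2 (matches)
2. x = 13 + (6) = 19, y = 2 + (3) = 5 (confirmed correct)
3. x = 19 + (5) = 24, y = 5 + (-7) = -2 (checks out)
4. x = 24 + (7) = 31, y = -2 + (-2) = -4 (in agreement)
5. x = 31 + (-5) = 26, y = -4 + (2) = -2 (same as recorded)
6. x = 26 + (7) = 33, y = -2 + (0) = -2 (exactly as logged)
7. x = 33 + (4) = 37, y = -2 + (-6) = -8 (matches)
8. x = 37 + (1) = 38, y = -8 + (-2) = -10 (confirmed correct)
9. x = 38 + (1) = 39, y = -10 + (-8) = -18 (checks out)
10. x = 39 + (3) = 42, y = -18 + (2) = -16 (matches)
11. x = 42 + (-8) = 34, y = -16 + (-2) = -18 (verified)
12. x = 34 + (-9) = 25, y = -18 + (-6) = -24 (exactly as logged)
Every step is consistent.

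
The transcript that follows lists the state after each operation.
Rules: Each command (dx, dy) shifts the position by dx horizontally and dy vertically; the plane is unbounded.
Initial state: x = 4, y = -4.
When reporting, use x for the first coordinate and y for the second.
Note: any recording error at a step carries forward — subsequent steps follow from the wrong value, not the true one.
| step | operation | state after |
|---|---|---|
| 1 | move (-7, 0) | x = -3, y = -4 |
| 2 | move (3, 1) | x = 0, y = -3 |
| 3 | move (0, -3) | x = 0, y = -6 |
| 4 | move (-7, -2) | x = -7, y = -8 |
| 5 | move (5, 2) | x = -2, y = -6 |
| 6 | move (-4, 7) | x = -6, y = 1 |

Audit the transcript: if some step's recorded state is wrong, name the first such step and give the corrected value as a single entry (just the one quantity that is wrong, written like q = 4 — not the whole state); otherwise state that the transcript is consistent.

Step 1: x = 4 + (-7) = -3, y = -4 + (0) = -4 — verified.
Step 2: x = -3 + (3) = 0, y = -4 + (1) = -3 — no discrepancy.
Step 3: x = 0 + (0) = 0, y = -3 + (-3) = -6 — matches.
Step 4: x = 0 + (-7) = -7, y = -6 + (-2) = -8 — matches.
Step 5: x = -7 + (5) = -2, y = -8 + (2) = -6 — agrees with the transcript.
Step 6: x = -2 + (-4) = -6, y = -6 + (7) = 1 — confirmed correct.
Every step is consistent.

no error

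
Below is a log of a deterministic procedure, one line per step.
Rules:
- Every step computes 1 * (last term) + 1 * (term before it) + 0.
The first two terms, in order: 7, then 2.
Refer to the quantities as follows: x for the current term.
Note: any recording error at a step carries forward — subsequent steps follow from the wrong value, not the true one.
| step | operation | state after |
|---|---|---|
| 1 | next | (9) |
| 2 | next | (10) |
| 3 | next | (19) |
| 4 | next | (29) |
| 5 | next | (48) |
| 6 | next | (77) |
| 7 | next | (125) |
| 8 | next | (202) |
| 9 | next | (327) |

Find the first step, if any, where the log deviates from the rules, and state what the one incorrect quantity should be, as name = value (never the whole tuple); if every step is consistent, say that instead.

Recomputing the run from the initial state:
step 1: x = 9
step 2: x = 11
step 3: x = 20
step 4: x = 31
step 5: x = 51
step 6: x = 82
step 7: x = 133
step 8: x = 215
step 9: x = 348
The first disagreement with the log is at step 2, where the value should be x = 11.

step 2, x = 11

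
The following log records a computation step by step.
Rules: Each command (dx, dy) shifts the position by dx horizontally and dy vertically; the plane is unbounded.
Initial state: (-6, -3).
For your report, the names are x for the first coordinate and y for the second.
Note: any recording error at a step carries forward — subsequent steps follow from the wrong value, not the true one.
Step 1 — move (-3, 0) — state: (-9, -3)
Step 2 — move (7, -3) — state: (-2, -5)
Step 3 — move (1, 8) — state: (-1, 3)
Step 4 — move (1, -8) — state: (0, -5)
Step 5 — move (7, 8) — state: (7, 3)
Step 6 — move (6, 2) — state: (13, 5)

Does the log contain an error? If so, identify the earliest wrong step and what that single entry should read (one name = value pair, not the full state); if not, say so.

step 2, y = -6

1. x = -6 + (-3) = -9, y = -3 + (0) = -3 (agrees with the log)
2. x = -9 + (7) = -2, y = -3 + (-3) = -6 (this is not what the log shows)
Conclusion: step 2 carries the first error; the entry should be y = -6.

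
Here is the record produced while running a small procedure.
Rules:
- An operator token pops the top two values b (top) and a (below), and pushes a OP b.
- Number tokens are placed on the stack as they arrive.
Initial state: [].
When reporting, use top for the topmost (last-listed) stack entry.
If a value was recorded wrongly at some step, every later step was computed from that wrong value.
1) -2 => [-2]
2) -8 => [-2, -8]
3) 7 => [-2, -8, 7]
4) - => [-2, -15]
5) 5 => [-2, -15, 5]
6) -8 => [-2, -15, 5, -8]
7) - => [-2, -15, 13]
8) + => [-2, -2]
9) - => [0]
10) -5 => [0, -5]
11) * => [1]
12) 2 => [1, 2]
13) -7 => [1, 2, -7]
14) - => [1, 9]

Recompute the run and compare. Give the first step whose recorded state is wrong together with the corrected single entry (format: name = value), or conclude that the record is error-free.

Recomputing the run from the initial state:
step 1: [-2]
step 2: [-2, -8]
step 3: [-2, -8, 7]
step 4: [-2, -15]
step 5: [-2, -15, 5]
step 6: [-2, -15, 5, -8]
step 7: [-2, -15, 13]
step 8: [-2, -2]
step 9: [0]
step 10: [0, -5]
step 11: [0]
step 12: [0, 2]
step 13: [0, 2, -7]
step 14: [0, 9]
The first disagreement with the record is at step 11, where the value should be top = 0.

step 11, top = 0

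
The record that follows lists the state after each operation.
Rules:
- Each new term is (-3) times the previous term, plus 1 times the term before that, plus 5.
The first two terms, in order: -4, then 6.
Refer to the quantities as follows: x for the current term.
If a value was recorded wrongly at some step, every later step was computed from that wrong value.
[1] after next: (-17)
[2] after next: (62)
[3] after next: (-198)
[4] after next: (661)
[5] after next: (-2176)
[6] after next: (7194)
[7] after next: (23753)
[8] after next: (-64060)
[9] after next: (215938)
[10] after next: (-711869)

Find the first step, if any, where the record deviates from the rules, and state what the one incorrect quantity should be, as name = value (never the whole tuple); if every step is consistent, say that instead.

Recomputing the run from the initial state:
step 1: x = -17
step 2: x = 62
step 3: x = -198
step 4: x = 661
step 5: x = -2176
step 6: x = 7194
step 7: x = -23753
step 8: x = 78458
step 9: x = -259122
step 10: x = 855829
The first disagreement with the record is at step 7, where the value should be x = -23753.

step 7, x = -23753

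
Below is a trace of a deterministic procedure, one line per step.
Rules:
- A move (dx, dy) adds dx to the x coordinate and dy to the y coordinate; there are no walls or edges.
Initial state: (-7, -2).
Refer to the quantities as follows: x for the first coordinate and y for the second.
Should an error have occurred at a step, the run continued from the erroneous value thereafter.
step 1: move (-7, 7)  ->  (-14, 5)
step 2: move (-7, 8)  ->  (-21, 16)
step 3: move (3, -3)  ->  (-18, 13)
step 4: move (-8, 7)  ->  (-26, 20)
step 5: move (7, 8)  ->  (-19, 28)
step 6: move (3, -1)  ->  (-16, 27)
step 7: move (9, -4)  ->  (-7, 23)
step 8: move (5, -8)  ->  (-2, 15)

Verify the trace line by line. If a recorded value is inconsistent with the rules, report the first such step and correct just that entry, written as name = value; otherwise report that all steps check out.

1. x = -7 + (-7) = -14, y = -2 + (7) = 5 (checks out)
2. x = -14 + (-7) = -21, y = 5 + (8) = 13 (the entry is off here)
The earliest wrong entry is at step 2: it should read y = 13.

step 2, y = 13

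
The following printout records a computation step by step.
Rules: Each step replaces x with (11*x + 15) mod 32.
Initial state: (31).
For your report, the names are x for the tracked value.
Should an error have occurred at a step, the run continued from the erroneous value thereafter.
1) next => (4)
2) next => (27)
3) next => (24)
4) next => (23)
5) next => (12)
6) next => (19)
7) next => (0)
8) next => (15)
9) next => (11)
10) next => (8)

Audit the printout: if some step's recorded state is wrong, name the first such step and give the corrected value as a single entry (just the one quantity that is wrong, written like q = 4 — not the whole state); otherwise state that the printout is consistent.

step 9, x = 20

Recomputing the run from the initial state:
step 1: x = 4
step 2: x = 27
step 3: x = 24
step 4: x = 23
step 5: x = 12
step 6: x = 19
step 7: x = 0
step 8: x = 15
step 9: x = 20
step 10: x = 11
The first disagreement with the printout is at step 9, where the value should be x = 20.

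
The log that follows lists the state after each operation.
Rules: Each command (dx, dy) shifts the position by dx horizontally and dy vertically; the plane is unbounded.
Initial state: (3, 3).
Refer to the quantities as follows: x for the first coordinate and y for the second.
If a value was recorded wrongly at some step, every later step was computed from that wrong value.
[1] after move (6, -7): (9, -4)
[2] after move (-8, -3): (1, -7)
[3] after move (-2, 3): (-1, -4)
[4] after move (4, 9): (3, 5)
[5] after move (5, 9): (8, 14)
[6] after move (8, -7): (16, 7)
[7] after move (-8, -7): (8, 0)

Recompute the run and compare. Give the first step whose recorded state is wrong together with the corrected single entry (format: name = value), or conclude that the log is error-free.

no error

1. x = 3 + (6) = 9, y = 3 + (-7) = -4 (same as recorded)
2. x = 9 + (-8) = 1, y = -4 + (-3) = -7 (matches)
3. x = 1 + (-2) = -1, y = -7 + (3) = -4 (agrees with the log)
4. x = -1 + (4) = 3, y = -4 + (9) = 5 (no discrepancy)
5. x = 3 + (5) = 8, y = 5 + (9) = 14 (confirmed correct)
6. x = 8 + (8) = 16, y = 14 + (-7) = 7 (confirmed correct)
7. x = 16 + (-8) = 8, y = 7 + (-7) = 0 (checks out)
All entries verified; no error found.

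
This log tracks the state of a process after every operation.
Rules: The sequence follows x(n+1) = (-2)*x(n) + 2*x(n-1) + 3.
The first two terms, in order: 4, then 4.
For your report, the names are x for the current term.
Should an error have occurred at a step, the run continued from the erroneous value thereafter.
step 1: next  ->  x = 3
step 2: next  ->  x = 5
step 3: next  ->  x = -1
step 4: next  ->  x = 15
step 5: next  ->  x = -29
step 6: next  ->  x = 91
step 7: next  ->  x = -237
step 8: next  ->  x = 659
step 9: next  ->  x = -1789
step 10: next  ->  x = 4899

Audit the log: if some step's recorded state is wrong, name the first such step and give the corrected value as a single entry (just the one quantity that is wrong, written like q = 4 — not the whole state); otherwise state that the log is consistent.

1. x = -2*(4) + (2)*(4) + (3) = 3 (no discrepancy)
2. x = -2*(3) + (2)*(4) + (3) = 5 (verified)
3. x = -2*(5) + (2)*(3) + (3) = -1 (confirmed correct)
4. x = -2*(-1) + (2)*(5) + (3) = 15 (verified)
5. x = -2*(15) + (2)*(-1) + (3) = -29 (verified)
6. x = -2*(-29) + (2)*(15) + (3) = 91 (in agreement)
7. x = -2*(91) + (2)*(-29) + (3) = -237 (consistent with the log)
8. x = -2*(-237) + (2)*(91) + (3) = 659 (exactly as logged)
9. x = -2*(659) + (2)*(-237) + (3) = -1789 (agrees with the log)
10. x = -2*(-1789) + (2)*(659) + (3) = 4899 (matches)
Every step is consistent.

no error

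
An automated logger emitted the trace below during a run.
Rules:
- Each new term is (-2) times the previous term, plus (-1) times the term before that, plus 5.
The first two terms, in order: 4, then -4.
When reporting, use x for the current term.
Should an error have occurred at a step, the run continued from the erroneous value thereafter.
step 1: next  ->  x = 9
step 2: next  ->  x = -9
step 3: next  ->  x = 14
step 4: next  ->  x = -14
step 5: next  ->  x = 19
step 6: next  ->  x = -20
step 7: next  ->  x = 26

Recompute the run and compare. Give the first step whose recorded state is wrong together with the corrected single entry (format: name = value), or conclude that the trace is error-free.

Recomputing the run from the initial state:
step 1: x = 9
step 2: x = -9
step 3: x = 14
step 4: x = -14
step 5: x = 19
step 6: x = -19
step 7: x = 24
The first disagreement with the trace is at step 6, where the value should be x = -19.

step 6, x = -19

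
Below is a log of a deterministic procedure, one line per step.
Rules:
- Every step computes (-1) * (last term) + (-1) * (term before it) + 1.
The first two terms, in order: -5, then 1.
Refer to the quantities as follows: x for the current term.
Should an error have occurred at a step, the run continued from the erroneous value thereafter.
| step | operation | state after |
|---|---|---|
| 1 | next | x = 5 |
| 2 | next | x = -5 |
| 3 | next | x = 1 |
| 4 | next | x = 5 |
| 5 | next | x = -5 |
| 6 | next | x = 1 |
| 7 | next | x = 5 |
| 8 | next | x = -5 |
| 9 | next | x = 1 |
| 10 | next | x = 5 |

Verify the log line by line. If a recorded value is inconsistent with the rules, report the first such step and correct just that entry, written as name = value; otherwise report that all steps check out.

no error

1. x = -1*(1) + (-1)*(-5) + (1) = 5 (exactly as logged)
2. x = -1*(5) + (-1)*(1) + (1) = -5 (agrees with the log)
3. x = -1*(-5) + (-1)*(5) + (1) = 1 (matches)
4. x = -1*(1) + (-1)*(-5) + (1) = 5 (in agreement)
5. x = -1*(5) + (-1)*(1) + (1) = -5 (matches)
6. x = -1*(-5) + (-1)*(5) + (1) = 1 (in agreement)
7. x = -1*(1) + (-1)*(-5) + (1) = 5 (same as recorded)
8. x = -1*(5) + (-1)*(1) + (1) = -5 (consistent with the log)
9. x = -1*(-5) + (-1)*(5) + (1) = 1 (consistent with the log)
10. x = -1*(1) + (-1)*(-5) + (1) = 5 (confirmed correct)
Nothing is out of place; the run is error-free.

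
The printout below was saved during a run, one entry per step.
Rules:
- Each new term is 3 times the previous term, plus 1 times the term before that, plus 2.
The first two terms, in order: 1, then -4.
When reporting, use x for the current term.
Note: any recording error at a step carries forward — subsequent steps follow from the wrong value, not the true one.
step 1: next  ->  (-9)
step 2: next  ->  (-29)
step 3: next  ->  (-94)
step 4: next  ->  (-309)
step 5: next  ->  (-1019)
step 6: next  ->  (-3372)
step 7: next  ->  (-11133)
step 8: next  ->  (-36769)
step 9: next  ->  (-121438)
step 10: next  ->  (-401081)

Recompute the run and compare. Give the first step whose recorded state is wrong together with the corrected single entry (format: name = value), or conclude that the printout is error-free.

1. x = 3*(-4) + (1)*(1) + (2) = -9 (matches)
2. x = 3*(-9) + (1)*(-4) + (2) = -29 (exactly as logged)
3. x = 3*(-29) + (1)*(-9) + (2) = -94 (agrees with the printout)
4. x = 3*(-94) + (1)*(-29) + (2) = -309 (checks out)
5. x = 3*(-309) + (1)*(-94) + (2) = -1019 (no discrepancy)
6. x = 3*(-1019) + (1)*(-309) + (2) = -3364 (the printout has a different value)
So the first discrepancy is step 6, where the right value is x = -3364.

step 6, x = -3364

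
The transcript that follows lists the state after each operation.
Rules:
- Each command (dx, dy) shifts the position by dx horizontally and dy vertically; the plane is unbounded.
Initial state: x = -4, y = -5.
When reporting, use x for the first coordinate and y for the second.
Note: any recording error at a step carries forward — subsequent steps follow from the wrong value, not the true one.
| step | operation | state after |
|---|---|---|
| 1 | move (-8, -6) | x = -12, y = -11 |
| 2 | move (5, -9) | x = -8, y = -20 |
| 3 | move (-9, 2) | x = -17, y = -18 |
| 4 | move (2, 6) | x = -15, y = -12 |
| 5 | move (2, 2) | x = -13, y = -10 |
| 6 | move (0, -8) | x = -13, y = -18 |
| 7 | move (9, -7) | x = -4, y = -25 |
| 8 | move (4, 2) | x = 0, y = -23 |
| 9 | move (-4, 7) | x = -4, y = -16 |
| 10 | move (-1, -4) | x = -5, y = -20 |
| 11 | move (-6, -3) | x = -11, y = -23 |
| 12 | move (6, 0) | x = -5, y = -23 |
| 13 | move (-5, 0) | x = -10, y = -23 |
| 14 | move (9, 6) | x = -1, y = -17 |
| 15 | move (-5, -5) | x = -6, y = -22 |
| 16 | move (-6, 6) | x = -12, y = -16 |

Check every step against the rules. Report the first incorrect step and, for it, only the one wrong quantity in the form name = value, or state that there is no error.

step 1: x = -4 + (-8) = -12, y = -5 + (-6) = -11 -> confirmed correct
step 2: x = -12 + (5) = -7, y = -11 + (-9) = -20 -> the recorded entry deviates here
First incorrect step: 2; the correct value is x = -7.

step 2, x = -7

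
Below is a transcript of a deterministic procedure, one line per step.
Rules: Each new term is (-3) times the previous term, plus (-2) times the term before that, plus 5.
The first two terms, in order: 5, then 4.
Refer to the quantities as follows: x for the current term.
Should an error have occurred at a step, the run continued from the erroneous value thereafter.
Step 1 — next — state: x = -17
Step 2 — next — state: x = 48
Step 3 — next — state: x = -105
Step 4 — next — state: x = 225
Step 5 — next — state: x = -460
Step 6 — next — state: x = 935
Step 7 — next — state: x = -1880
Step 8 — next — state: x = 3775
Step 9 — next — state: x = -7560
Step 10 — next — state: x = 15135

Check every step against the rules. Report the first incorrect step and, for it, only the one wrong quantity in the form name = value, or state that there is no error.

step 4, x = 224

Step 1: x = -3*(4) + (-2)*(5) + (5) = -17 — confirmed correct.
Step 2: x = -3*(-17) + (-2)*(4) + (5) = 48 — matches.
Step 3: x = -3*(48) + (-2)*(-17) + (5) = -105 — in agreement.
Step 4: x = -3*(-105) + (-2)*(48) + (5) = 224 — the entry is off here.
The audit stops at step 4: the recorded entry is wrong and should be x = 224.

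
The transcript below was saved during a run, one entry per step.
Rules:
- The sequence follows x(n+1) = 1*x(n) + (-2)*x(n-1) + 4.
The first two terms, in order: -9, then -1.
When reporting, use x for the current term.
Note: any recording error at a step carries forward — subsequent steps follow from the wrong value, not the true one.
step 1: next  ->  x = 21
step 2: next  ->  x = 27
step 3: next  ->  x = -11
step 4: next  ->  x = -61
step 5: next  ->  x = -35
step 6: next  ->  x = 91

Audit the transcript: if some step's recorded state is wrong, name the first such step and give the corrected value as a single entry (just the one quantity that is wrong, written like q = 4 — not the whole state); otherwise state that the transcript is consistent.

no error

1. x = 1*(-1) + (-2)*(-9) + (4) = 21 (verified)
2. x = 1*(21) + (-2)*(-1) + (4) = 27 (confirmed correct)
3. x = 1*(27) + (-2)*(21) + (4) = -11 (in agreement)
4. x = 1*(-11) + (-2)*(27) + (4) = -61 (exactly as logged)
5. x = 1*(-61) + (-2)*(-11) + (4) = -35 (exactly as logged)
6. x = 1*(-35) + (-2)*(-61) + (4) = 91 (no discrepancy)
Every step is consistent.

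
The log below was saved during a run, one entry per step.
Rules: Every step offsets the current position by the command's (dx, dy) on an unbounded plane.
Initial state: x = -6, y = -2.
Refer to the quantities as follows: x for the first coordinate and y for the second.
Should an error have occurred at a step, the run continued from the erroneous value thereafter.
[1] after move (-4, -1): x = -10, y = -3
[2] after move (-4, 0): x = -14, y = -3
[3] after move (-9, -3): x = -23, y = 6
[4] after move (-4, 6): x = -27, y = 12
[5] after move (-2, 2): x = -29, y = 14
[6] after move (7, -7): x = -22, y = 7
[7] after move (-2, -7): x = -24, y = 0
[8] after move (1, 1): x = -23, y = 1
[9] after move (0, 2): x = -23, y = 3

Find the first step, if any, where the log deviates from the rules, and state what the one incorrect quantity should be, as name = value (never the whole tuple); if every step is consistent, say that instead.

Recomputing the run from the initial state:
step 1: x = -10, y = -3
step 2: x = -14, y = -3
step 3: x = -23, y = -6
step 4: x = -27, y = 0
step 5: x = -29, y = 2
step 6: x = -22, y = -5
step 7: x = -24, y = -12
step 8: x = -23, y = -11
step 9: x = -23, y = -9
The first disagreement with the log is at step 3, where the value should be y = -6.

step 3, y = -6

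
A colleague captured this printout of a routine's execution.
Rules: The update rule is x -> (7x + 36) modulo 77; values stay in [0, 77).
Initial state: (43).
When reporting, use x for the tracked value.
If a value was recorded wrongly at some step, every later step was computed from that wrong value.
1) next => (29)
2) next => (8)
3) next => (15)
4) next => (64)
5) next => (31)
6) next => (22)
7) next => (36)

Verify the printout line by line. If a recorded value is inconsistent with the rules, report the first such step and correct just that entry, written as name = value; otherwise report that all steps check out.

step 5, x = 22

1. x = (7*43 + 36) mod 77 = 29 (verified)
2. x = (7*29 + 36) mod 77 = 8 (consistent with the printout)
3. x = (7*8 + 36) mod 77 = 15 (in agreement)
4. x = (7*15 + 36) mod 77 = 64 (in agreement)
5. x = (7*64 + 36) mod 77 = 22 (the entry is off here)
Conclusion: step 5 carries the first error; the entry should be x = 22.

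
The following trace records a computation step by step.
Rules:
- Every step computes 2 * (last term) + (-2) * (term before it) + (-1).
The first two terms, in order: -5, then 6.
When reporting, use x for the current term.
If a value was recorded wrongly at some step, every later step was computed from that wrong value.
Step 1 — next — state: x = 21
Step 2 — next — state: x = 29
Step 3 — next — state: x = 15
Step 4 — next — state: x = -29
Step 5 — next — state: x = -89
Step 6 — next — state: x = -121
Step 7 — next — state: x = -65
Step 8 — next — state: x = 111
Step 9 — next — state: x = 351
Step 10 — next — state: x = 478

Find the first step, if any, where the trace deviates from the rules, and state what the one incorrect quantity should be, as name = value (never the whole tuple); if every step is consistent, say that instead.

1. x = 2*(6) + (-2)*(-5) + (-1) = 21 (checks out)
2. x = 2*(21) + (-2)*(6) + (-1) = 29 (no discrepancy)
3. x = 2*(29) + (-2)*(21) + (-1) = 15 (checks out)
4. x = 2*(15) + (-2)*(29) + (-1) = -29 (in agreement)
5. x = 2*(-29) + (-2)*(15) + (-1) = -89 (exactly as logged)
6. x = 2*(-89) + (-2)*(-29) + (-1) = -121 (confirmed correct)
7. x = 2*(-121) + (-2)*(-89) + (-1) = -65 (exactly as logged)
8. x = 2*(-65) + (-2)*(-121) + (-1) = 111 (same as recorded)
9. x = 2*(111) + (-2)*(-65) + (-1) = 351 (confirmed correct)
10. x = 2*(351) + (-2)*(111) + (-1) = 479 (the entry is off here)
First deviation found at step 10; the corrected entry is x = 479.

step 10, x = 479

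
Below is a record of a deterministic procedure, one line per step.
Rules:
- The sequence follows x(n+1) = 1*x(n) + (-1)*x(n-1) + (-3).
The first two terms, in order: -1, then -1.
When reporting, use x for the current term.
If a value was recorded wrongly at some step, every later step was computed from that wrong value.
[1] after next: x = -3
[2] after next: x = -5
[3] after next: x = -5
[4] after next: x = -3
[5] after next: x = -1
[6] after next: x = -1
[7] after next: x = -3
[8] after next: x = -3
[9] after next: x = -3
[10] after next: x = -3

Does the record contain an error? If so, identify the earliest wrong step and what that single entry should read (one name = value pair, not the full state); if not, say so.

step 8, x = -5

Recomputing the run from the initial state:
step 1: x = -3
step 2: x = -5
step 3: x = -5
step 4: x = -3
step 5: x = -1
step 6: x = -1
step 7: x = -3
step 8: x = -5
step 9: x = -5
step 10: x = -3
The first disagreement with the record is at step 8, where the value should be x = -5.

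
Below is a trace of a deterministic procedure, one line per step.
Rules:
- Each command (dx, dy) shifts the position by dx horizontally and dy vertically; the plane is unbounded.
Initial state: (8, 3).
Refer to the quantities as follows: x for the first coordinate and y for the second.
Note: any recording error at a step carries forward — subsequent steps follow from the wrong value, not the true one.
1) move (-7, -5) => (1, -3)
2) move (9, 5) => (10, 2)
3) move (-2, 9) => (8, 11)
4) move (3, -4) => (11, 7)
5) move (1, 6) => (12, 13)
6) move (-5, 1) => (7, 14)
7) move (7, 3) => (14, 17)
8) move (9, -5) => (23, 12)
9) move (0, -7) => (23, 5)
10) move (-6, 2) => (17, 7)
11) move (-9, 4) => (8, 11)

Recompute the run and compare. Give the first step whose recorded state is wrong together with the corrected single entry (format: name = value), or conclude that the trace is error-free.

step 1, y = -2

Step 1: x = 8 + (-7) = 1, y = 3 + (-5) = -2 — the recorded entry deviates here.
First deviation found at step 1; the corrected entry is y = -2.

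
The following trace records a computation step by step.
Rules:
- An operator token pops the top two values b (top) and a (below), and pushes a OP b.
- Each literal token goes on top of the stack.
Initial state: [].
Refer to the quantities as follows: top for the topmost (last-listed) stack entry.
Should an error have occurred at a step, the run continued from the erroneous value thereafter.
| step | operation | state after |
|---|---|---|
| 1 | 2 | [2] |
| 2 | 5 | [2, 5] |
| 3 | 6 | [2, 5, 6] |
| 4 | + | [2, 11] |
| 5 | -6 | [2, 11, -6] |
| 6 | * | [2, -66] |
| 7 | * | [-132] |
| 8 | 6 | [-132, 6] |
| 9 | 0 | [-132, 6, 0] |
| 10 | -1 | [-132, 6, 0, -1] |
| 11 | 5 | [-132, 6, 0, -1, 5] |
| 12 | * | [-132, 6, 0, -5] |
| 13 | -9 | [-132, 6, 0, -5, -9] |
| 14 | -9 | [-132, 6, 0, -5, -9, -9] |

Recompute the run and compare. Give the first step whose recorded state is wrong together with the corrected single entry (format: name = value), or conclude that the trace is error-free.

Recomputing the run from the initial state:
step 1: [2]
step 2: [2, 5]
step 3: [2, 5, 6]
step 4: [2, 11]
step 5: [2, 11, -6]
step 6: [2, -66]
step 7: [-132]
step 8: [-132, 6]
step 9: [-132, 6, 0]
step 10: [-132, 6, 0, -1]
step 11: [-132, 6, 0, -1, 5]
step 12: [-132, 6, 0, -5]
step 13: [-132, 6, 0, -5, -9]
step 14: [-132, 6, 0, -5, -9, -9]
This matches the trace at every step.

no error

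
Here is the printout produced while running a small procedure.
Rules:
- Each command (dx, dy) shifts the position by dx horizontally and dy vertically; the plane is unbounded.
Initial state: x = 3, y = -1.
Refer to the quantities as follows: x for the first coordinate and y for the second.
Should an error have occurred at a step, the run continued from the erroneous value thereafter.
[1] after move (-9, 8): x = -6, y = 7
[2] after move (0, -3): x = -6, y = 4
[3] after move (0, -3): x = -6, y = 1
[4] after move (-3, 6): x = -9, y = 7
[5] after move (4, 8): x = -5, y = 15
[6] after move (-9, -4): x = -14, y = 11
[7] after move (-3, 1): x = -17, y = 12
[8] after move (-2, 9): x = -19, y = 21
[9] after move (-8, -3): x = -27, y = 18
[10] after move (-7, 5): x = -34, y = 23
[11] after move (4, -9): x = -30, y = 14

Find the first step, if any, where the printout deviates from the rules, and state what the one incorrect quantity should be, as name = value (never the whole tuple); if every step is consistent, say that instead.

Recomputing the run from the initial state:
step 1: x = -6, y = 7
step 2: x = -6, y = 4
step 3: x = -6, y = 1
step 4: x = -9, y = 7
step 5: x = -5, y = 15
step 6: x = -14, y = 11
step 7: x = -17, y = 12
step 8: x = -19, y = 21
step 9: x = -27, y = 18
step 10: x = -34, y = 23
step 11: x = -30, y = 14
This matches the printout at every step.

no error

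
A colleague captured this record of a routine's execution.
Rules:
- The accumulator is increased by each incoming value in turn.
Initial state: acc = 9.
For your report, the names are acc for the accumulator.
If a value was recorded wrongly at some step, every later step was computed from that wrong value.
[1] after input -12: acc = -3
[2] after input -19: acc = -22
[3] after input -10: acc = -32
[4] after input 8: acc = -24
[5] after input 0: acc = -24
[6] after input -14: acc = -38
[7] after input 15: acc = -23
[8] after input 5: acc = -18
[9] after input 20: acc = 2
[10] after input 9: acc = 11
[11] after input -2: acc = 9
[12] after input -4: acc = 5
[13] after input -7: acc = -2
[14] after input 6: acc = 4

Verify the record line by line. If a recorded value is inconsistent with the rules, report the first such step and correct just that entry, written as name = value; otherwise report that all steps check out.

1. acc = 9 + -12 = -3 (consistent with the record)
2. acc = -3 + -19 = -22 (agrees with the record)
3. acc = -22 + -10 = -32 (agrees with the record)
4. acc = -32 + 8 = -24 (checks out)
5. acc = -24 + 0 = -24 (matches)
6. acc = -24 + -14 = -38 (same as recorded)
7. acc = -38 + 15 = -23 (agrees with the record)
8. acc = -23 + 5 = -18 (exactly as logged)
9. acc = -18 + 20 = 2 (matches)
10. acc = 2 + 9 = 11 (verified)
11. acc = 11 + -2 = 9 (verified)
12. acc = 9 + -4 = 5 (checks out)
13. acc = 5 + -7 = -2 (consistent with the record)
14. acc = -2 + 6 = 4 (no discrepancy)
Each recorded entry agrees with the recomputation.

no error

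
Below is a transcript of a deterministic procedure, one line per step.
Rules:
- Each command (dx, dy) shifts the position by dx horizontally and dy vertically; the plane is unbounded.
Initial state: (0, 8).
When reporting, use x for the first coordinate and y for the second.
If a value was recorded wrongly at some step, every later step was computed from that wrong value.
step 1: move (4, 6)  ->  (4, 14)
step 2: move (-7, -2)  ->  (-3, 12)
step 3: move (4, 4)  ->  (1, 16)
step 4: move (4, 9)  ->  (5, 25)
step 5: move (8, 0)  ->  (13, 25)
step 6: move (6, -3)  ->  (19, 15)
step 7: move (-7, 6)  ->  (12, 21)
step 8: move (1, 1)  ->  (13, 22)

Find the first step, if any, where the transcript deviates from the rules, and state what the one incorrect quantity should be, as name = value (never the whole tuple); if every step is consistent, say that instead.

step 6, y = 22

Recomputing the run from the initial state:
step 1: x = 4, y = 14
step 2: x = -3, y = 12
step 3: x = 1, y = 16
step 4: x = 5, y = 25
step 5: x = 13, y = 25
step 6: x = 19, y = 22
step 7: x = 12, y = 28
step 8: x = 13, y = 29
The first disagreement with the transcript is at step 6, where the value should be y = 22.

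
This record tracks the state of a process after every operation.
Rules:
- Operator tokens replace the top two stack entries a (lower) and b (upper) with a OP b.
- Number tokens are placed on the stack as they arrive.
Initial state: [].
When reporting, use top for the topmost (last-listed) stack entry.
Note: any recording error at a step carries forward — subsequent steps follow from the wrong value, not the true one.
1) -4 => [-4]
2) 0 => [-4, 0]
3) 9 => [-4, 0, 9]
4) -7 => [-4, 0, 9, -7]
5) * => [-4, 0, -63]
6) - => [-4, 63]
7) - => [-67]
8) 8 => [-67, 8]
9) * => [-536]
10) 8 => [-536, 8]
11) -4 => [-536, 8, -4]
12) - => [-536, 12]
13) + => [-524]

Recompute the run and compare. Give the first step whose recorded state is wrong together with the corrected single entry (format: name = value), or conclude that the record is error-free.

no error

1. push -4: top = -4 (no discrepancy)
2. push 0: top = 0 (confirmed correct)
3. push 9: top = 9 (in agreement)
4. push -7: top = -7 (same as recorded)
5. 9 * -7 = -63 (confirmed correct)
6. 0 - -63 = 63 (checks out)
7. -4 - 63 = -67 (confirmed correct)
8. push 8: top = 8 (no discrepancy)
9. -67 * 8 = -536 (no discrepancy)
10. push 8: top = 8 (confirmed correct)
11. push -4: top = -4 (matches)
12. 8 - -4 = 12 (matches)
13. -536 + 12 = -524 (verified)
The recomputation confirms every line.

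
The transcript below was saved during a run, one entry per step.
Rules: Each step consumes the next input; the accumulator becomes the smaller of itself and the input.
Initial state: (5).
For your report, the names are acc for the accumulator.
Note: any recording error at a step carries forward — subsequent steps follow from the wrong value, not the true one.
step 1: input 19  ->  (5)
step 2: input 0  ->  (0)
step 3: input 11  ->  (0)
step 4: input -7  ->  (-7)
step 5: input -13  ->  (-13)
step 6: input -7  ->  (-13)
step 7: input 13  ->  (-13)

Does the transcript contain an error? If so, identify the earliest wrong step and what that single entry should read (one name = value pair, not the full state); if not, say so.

no error

Recomputing the run from the initial state:
step 1: acc = 5
step 2: acc = 0
step 3: acc = 0
step 4: acc = -7
step 5: acc = -13
step 6: acc = -13
step 7: acc = -13
This matches the transcript at every step.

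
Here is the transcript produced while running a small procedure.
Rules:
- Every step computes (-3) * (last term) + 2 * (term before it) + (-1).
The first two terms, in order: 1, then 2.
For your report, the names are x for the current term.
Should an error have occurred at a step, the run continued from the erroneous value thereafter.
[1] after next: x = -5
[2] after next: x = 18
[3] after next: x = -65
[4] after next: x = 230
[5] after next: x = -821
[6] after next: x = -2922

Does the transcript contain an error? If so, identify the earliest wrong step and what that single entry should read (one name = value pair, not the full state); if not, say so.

1. x = -3*(2) + (2)*(1) + (-1) = -5 (checks out)
2. x = -3*(-5) + (2)*(2) + (-1) = 18 (confirmed correct)
3. x = -3*(18) + (2)*(-5) + (-1) = -65 (confirmed correct)
4. x = -3*(-65) + (2)*(18) + (-1) = 230 (matches)
5. x = -3*(230) + (2)*(-65) + (-1) = -821 (no discrepancy)
6. x = -3*(-821) + (2)*(230) + (-1) = 2922 (the entry is off here)
First incorrect step: 6; the correct value is x = 2922.

step 6, x = 2922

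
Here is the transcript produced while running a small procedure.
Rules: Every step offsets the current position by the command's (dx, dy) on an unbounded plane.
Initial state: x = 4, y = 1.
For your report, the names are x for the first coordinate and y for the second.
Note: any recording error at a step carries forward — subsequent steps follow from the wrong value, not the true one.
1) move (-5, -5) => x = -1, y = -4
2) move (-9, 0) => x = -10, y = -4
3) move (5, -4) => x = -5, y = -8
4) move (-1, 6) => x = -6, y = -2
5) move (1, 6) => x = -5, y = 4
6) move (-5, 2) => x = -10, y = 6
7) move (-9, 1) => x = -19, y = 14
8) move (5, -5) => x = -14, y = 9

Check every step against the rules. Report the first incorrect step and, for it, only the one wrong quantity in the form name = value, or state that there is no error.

step 7, y = 7

1. x = 4 + (-5) = -1, y = 1 + (-5) = -4 (checks out)
2. x = -1 + (-9) = -10, y = -4 + (0) = -4 (matches)
3. x = -10 + (5) = -5, y = -4 + (-4) = -8 (exactly as logged)
4. x = -5 + (-1) = -6, y = -8 + (6) = -2 (in agreement)
5. x = -6 + (1) = -5, y = -2 + (6) = 4 (matches)
6. x = -5 + (-5) = -10, y = 4 + (2) = 6 (confirmed correct)
7. x = -10 + (-9) = -19, y = 6 + (1) = 7 (the recorded entry deviates here)
That makes step 7 the first incorrect line — y = 7 is what it should show.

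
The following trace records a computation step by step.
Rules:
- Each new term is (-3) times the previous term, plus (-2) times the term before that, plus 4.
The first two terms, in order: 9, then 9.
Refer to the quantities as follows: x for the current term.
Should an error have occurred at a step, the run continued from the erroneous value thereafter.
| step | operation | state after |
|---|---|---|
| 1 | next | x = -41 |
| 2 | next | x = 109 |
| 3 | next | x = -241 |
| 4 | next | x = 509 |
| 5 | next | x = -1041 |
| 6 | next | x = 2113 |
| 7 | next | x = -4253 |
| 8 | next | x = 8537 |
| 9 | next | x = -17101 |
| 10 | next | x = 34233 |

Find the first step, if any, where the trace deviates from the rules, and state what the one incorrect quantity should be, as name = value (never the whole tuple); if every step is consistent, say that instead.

1. x = -3*(9) + (-2)*(9) + (4) = -41 (exactly as logged)
2. x = -3*(-41) + (-2)*(9) + (4) = 109 (same as recorded)
3. x = -3*(109) + (-2)*(-41) + (4) = -241 (confirmed correct)
4. x = -3*(-241) + (-2)*(109) + (4) = 509 (in agreement)
5. x = -3*(509) + (-2)*(-241) + (4) = -1041 (checks out)
6. x = -3*(-1041) + (-2)*(509) + (4) = 2109 (first mismatch against the trace)
The earliest wrong entry is at step 6: it should read x = 2109.

step 6, x = 2109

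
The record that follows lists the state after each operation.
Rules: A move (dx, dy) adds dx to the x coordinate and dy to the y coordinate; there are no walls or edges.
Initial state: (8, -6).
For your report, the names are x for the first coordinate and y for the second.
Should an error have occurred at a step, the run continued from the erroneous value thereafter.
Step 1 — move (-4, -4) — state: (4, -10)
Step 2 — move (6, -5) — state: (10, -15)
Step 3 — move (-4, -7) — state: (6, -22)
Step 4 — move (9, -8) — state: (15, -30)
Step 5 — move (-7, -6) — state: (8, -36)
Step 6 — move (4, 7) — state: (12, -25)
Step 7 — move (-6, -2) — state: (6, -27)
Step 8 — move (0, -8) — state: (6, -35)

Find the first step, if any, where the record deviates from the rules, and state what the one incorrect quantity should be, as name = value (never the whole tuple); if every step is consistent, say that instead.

Recomputing the run from the initial state:
step 1: x = 4, y = -10
step 2: x = 10, y = -15
step 3: x = 6, y = -22
step 4: x = 15, y = -30
step 5: x = 8, y = -36
step 6: x = 12, y = -29
step 7: x = 6, y = -31
step 8: x = 6, y = -39
The first disagreement with the record is at step 6, where the value should be y = -29.

step 6, y = -29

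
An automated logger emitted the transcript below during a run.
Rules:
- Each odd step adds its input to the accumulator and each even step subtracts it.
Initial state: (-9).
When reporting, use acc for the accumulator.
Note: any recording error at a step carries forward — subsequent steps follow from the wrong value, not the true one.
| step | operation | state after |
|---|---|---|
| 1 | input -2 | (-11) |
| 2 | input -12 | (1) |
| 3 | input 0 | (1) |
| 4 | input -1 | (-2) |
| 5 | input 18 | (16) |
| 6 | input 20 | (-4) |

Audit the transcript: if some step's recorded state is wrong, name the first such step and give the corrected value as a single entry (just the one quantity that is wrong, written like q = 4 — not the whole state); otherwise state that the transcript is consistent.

Recomputing the run from the initial state:
step 1: acc = -11
step 2: acc = 1
step 3: acc = 1
step 4: acc = 2
step 5: acc = 20
step 6: acc = 0
The first disagreement with the transcript is at step 4, where the value should be acc = 2.

step 4, acc = 2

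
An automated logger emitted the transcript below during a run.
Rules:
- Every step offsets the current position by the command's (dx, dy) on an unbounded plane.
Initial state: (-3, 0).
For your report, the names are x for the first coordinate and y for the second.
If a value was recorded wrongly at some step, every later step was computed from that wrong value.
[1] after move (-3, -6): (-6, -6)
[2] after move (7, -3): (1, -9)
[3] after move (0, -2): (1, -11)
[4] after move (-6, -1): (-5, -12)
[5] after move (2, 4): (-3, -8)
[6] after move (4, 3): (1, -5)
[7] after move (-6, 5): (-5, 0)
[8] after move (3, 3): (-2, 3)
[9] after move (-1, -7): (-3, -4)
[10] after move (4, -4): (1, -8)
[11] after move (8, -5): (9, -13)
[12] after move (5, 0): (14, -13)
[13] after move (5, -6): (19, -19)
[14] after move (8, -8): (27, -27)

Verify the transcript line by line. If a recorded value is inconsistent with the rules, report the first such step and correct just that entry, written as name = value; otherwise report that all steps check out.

no error

step 1: x = -3 + (-3) = -6, y = 0 + (-6) = -6 -> confirmed correct
step 2: x = -6 + (7) = 1, y = -6 + (-3) = -9 -> matches
step 3: x = 1 + (0) = 1, y = -9 + (-2) = -11 -> agrees with the transcript
step 4: x = 1 + (-6) = -5, y = -11 + (-1) = -12 -> confirmed correct
step 5: x = -5 + (2) = -3, y = -12 + (4) = -8 -> checks out
step 6: x = -3 + (4) = 1, y = -8 + (3) = -5 -> agrees with the transcript
step 7: x = 1 + (-6) = -5, y = -5 + (5) = 0 -> consistent with the transcript
step 8: x = -5 + (3) = -2, y = 0 + (3) = 3 -> checks out
step 9: x = -2 + (-1) = -3, y = 3 + (-7) = -4 -> consistent with the transcript
step 10: x = -3 + (4) = 1, y = -4 + (-4) = -8 -> in agreement
step 11: x = 1 + (8) = 9, y = -8 + (-5) = -13 -> consistent with the transcript
step 12: x = 9 + (5) = 14, y = -13 + (0) = -13 -> consistent with the transcript
step 13: x = 14 + (5) = 19, y = -13 + (-6) = -19 -> checks out
step 14: x = 19 + (8) = 27, y = -19 + (-8) = -27 -> checks out
Each recorded entry agrees with the recomputation.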